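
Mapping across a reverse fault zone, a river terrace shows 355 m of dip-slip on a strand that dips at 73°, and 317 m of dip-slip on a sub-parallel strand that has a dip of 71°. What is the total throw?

639 m

throw_A = 355 × sin(73°) = 339.5 m
throw_B = 317 × sin(71°) = 299.7 m
total = 339.5 + 299.7 = 639 m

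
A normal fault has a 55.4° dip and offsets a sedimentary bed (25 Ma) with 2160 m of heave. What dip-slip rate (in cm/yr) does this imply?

0.0152 cm/yr

dip-slip = heave / cos(dip) = 2160 m / cos(55.4°) = 3804 m
rate = 3804 m / 25 Ma = 0.000152 m/yr = 0.0152 cm/yr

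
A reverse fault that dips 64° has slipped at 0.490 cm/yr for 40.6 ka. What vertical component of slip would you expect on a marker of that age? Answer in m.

dip-slip = rate × time = 0.490 cm/yr × 40.6 ka = 198.9 m
throw = dip-slip × sin(dip) = 198.9 × sin(64°) = 179 m

179 m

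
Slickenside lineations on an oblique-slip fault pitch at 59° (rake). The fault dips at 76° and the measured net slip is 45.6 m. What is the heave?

dip-slip = net slip × sin(rake) = 45.6 m × sin(59°) = 39.09 m
heave = dip-slip × cos(dip) = 39.09 × cos(76°) = 9.46 m

9.46 m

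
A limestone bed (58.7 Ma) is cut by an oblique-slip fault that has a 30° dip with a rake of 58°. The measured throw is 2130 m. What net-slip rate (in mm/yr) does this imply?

0.0856 mm/yr

dip-slip = throw / sin(dip) = 2130 / sin(30°) = 4260 m
net slip = dip-slip / sin(rake) = 4260 / sin(58°) = 5023 m
rate = 5023 m / 58.7 Ma = 0.0000856 m/yr = 0.0856 mm/yr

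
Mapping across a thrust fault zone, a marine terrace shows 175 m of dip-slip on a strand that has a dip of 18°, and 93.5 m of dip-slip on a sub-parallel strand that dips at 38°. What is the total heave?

heave_A = 175 × cos(18°) = 166.4 m
heave_B = 93.5 × cos(38°) = 73.68 m
total = 166.4 + 73.68 = 240 m

240 m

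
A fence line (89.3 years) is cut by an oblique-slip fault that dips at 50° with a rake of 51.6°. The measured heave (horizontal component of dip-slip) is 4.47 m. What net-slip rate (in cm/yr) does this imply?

9.94 cm/yr

dip-slip = heave / cos(dip) = 4.47 / cos(50°) = 6.954 m
net slip = dip-slip / sin(rake) = 6.954 / sin(51.6°) = 8.873 m
rate = 8.873 m / 89.3 years = 0.0994 m/yr = 9.94 cm/yr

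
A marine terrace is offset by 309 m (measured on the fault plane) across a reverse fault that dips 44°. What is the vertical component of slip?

215 m

throw = dip-slip × sin(dip) = 309 m × sin(44°) = 215 m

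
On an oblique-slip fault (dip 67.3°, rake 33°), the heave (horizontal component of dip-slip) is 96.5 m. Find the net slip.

459 m

dip-slip = heave / cos(dip) = 96.5 / cos(67.3°) = 250.1 m
net slip = dip-slip / sin(rake) = 250.1 / sin(33°) = 459 m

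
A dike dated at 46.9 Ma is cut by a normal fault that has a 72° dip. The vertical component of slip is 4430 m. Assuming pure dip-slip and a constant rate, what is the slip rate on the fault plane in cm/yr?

dip-slip = throw / sin(dip) = 4430 m / sin(72°) = 4658 m
rate = 4658 m / 46.9 Ma = 0.0000993 m/yr = 0.00993 cm/yr

0.00993 cm/yr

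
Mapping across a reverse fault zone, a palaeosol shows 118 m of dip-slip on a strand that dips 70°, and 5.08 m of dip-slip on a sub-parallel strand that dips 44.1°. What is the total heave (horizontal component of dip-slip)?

heave_A = 118 × cos(70°) = 40.36 m
heave_B = 5.08 × cos(44.1°) = 3.648 m
total = 40.36 + 3.648 = 44 m

44 m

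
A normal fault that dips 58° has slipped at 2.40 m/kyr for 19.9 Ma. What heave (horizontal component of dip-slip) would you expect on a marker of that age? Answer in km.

dip-slip = rate × time = 2.40 m/kyr × 19.9 Ma = 47760 m
heave = dip-slip × cos(dip) = 47760 × cos(58°) = 25300 m = 25.3 km

25.3 km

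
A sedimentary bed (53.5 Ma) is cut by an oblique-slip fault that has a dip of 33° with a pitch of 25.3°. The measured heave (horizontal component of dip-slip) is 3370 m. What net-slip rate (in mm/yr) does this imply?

dip-slip = heave / cos(dip) = 3370 / cos(33°) = 4018 m
net slip = dip-slip / sin(rake) = 4018 / sin(25.3°) = 9403 m
rate = 9403 m / 53.5 Ma = 0.000176 m/yr = 0.176 mm/yr

0.176 mm/yr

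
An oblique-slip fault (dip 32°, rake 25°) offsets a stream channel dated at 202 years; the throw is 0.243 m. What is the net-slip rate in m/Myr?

dip-slip = throw / sin(dip) = 0.243 / sin(32°) = 0.4586 m
net slip = dip-slip / sin(rake) = 0.4586 / sin(25°) = 1.085 m
rate = 1.085 m / 202 years = 0.00537 m/yr = 5370 m/Myr

5370 m/Myr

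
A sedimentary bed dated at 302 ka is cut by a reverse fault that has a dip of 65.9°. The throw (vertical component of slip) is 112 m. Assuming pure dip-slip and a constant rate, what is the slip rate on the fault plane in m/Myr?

dip-slip = throw / sin(dip) = 112 m / sin(65.9°) = 122.7 m
rate = 122.7 m / 302 ka = 0.000406 m/yr = 406 m/Myr

406 m/Myr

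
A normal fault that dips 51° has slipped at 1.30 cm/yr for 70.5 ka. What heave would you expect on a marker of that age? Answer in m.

dip-slip = rate × time = 1.30 cm/yr × 70.5 ka = 916.5 m
heave = dip-slip × cos(dip) = 916.5 × cos(51°) = 577 m

577 m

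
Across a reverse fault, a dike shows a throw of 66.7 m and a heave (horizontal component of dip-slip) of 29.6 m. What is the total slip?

net slip = √(throw² + heave²) = √(66.7² + 29.6²) = 73 m

73 m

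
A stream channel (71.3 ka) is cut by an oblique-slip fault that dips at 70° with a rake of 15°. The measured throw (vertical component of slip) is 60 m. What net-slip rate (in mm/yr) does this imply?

3.46 mm/yr

dip-slip = throw / sin(dip) = 60 / sin(70°) = 63.85 m
net slip = dip-slip / sin(rake) = 63.85 / sin(15°) = 246.7 m
rate = 246.7 m / 71.3 ka = 0.00346 m/yr = 3.46 mm/yr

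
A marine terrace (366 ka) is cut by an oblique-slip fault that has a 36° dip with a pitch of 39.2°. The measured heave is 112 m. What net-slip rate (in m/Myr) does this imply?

598 m/Myr

dip-slip = heave / cos(dip) = 112 / cos(36°) = 138.4 m
net slip = dip-slip / sin(rake) = 138.4 / sin(39.2°) = 219 m
rate = 219 m / 366 ka = 0.000598 m/yr = 598 m/Myr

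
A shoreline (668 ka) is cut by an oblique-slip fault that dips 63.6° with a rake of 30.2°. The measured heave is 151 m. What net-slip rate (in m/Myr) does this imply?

dip-slip = heave / cos(dip) = 151 / cos(63.6°) = 339.6 m
net slip = dip-slip / sin(rake) = 339.6 / sin(30.2°) = 675.1 m
rate = 675.1 m / 668 ka = 0.00101 m/yr = 1010 m/Myr

1010 m/Myr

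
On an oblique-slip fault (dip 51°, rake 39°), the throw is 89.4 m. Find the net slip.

dip-slip = throw / sin(dip) = 89.4 / sin(51°) = 115 m
net slip = dip-slip / sin(rake) = 115 / sin(39°) = 183 m

183 m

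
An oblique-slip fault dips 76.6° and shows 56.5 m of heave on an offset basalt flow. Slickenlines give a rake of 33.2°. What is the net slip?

dip-slip = heave / cos(dip) = 56.5 / cos(76.6°) = 243.8 m
net slip = dip-slip / sin(rake) = 243.8 / sin(33.2°) = 445 m

445 m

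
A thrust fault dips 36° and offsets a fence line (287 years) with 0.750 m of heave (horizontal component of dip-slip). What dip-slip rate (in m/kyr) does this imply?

dip-slip = heave / cos(dip) = 0.750 m / cos(36°) = 0.9271 m
rate = 0.9271 m / 287 years = 0.00323 m/yr = 3.23 m/kyr

3.23 m/kyr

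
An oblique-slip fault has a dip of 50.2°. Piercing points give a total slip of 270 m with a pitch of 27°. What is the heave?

dip-slip = net slip × sin(rake) = 270 m × sin(27°) = 122.6 m
heave = dip-slip × cos(dip) = 122.6 × cos(50.2°) = 78.5 m

78.5 m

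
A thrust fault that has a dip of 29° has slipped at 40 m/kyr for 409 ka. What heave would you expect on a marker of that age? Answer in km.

dip-slip = rate × time = 40 m/kyr × 409 ka = 16360 m
heave = dip-slip × cos(dip) = 16360 × cos(29°) = 14300 m = 14.3 km

14.3 km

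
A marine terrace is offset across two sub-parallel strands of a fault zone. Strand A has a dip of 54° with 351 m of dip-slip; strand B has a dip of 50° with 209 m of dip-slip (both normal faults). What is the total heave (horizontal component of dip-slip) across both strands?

341 m

heave_A = 351 × cos(54°) = 206.3 m
heave_B = 209 × cos(50°) = 134.3 m
total = 206.3 + 134.3 = 341 m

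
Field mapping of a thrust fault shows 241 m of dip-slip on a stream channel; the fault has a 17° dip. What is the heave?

heave = dip-slip × cos(dip) = 241 m × cos(17°) = 230 m

230 m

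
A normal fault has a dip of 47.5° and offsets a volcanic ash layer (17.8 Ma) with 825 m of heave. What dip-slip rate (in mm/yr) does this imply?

0.0686 mm/yr

dip-slip = heave / cos(dip) = 825 m / cos(47.5°) = 1221 m
rate = 1221 m / 17.8 Ma = 0.0000686 m/yr = 0.0686 mm/yr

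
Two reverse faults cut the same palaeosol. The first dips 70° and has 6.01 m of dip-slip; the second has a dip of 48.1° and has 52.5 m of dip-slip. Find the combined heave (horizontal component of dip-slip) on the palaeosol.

37.1 m

heave_A = 6.01 × cos(70°) = 2.056 m
heave_B = 52.5 × cos(48.1°) = 35.06 m
total = 2.056 + 35.06 = 37.1 m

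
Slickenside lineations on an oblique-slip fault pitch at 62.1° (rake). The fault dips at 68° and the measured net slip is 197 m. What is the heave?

dip-slip = net slip × sin(rake) = 197 m × sin(62.1°) = 174.1 m
heave = dip-slip × cos(dip) = 174.1 × cos(68°) = 65.2 m

65.2 m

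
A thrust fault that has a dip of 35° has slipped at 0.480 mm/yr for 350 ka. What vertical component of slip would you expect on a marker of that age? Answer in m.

96.4 m

dip-slip = rate × time = 0.480 mm/yr × 350 ka = 168 m
throw = dip-slip × sin(dip) = 168 × sin(35°) = 96.4 m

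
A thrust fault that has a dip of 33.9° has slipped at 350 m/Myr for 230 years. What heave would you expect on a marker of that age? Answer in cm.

6.68 cm

dip-slip = rate × time = 350 m/Myr × 230 years = 0.08050 m
heave = dip-slip × cos(dip) = 0.08050 × cos(33.9°) = 0.0668 m = 6.68 cm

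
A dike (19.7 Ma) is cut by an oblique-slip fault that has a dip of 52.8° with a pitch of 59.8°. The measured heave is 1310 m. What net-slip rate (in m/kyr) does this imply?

dip-slip = heave / cos(dip) = 1310 / cos(52.8°) = 2167 m
net slip = dip-slip / sin(rake) = 2167 / sin(59.8°) = 2507 m
rate = 2507 m / 19.7 Ma = 0.000127 m/yr = 0.127 m/kyr

0.127 m/kyr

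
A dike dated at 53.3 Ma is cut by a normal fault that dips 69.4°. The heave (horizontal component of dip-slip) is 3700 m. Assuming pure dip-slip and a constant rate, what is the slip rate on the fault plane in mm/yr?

0.197 mm/yr

dip-slip = heave / cos(dip) = 3700 m / cos(69.4°) = 10520 m
rate = 10520 m / 53.3 Ma = 0.000197 m/yr = 0.197 mm/yr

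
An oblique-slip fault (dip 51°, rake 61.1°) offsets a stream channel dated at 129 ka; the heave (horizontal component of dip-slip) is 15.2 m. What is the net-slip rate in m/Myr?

214 m/Myr

dip-slip = heave / cos(dip) = 15.2 / cos(51°) = 24.15 m
net slip = dip-slip / sin(rake) = 24.15 / sin(61.1°) = 27.59 m
rate = 27.59 m / 129 ka = 0.000214 m/yr = 214 m/Myr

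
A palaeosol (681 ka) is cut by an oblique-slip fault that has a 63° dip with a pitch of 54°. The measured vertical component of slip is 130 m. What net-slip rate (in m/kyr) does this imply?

dip-slip = throw / sin(dip) = 130 / sin(63°) = 145.9 m
net slip = dip-slip / sin(rake) = 145.9 / sin(54°) = 180.3 m
rate = 180.3 m / 681 ka = 0.000265 m/yr = 0.265 m/kyr

0.265 m/kyr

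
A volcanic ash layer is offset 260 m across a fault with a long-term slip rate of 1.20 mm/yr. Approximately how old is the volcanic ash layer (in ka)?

age = offset / rate = 260 m / (1.20 mm/yr) = 217000 yr = 217 ka

217 ka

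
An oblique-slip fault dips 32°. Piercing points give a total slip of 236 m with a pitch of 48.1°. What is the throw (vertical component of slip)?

93.1 m

dip-slip = net slip × sin(rake) = 236 m × sin(48.1°) = 175.7 m
throw = dip-slip × sin(dip) = 175.7 × sin(32°) = 93.1 m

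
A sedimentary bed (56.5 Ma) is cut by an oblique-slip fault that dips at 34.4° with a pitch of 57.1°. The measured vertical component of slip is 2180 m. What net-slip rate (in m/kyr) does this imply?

dip-slip = throw / sin(dip) = 2180 / sin(34.4°) = 3859 m
net slip = dip-slip / sin(rake) = 3859 / sin(57.1°) = 4596 m
rate = 4596 m / 56.5 Ma = 0.0000813 m/yr = 0.0813 m/kyr

0.0813 m/kyr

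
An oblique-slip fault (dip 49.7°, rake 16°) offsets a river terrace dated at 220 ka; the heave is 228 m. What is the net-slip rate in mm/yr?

5.81 mm/yr

dip-slip = heave / cos(dip) = 228 / cos(49.7°) = 352.5 m
net slip = dip-slip / sin(rake) = 352.5 / sin(16°) = 1279 m
rate = 1279 m / 220 ka = 0.00581 m/yr = 5.81 mm/yr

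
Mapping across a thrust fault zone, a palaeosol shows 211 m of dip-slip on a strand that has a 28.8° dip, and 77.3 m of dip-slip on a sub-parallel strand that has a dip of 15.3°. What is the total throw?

122 m

throw_A = 211 × sin(28.8°) = 101.7 m
throw_B = 77.3 × sin(15.3°) = 20.40 m
total = 101.7 + 20.40 = 122 m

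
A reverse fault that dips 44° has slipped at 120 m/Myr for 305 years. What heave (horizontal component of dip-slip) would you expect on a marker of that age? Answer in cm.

dip-slip = rate × time = 120 m/Myr × 305 years = 0.03660 m
heave = dip-slip × cos(dip) = 0.03660 × cos(44°) = 0.0263 m = 2.63 cm

2.63 cm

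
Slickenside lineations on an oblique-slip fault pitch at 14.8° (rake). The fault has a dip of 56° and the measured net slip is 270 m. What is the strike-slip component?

strike-slip = net slip × cos(rake) = 270 m × cos(14.8°) = 261 m

261 m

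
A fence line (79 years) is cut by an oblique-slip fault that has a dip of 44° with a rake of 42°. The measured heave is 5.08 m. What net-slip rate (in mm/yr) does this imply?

dip-slip = heave / cos(dip) = 5.08 / cos(44°) = 7.062 m
net slip = dip-slip / sin(rake) = 7.062 / sin(42°) = 10.55 m
rate = 10.55 m / 79 years = 0.134 m/yr = 134 mm/yr

134 mm/yr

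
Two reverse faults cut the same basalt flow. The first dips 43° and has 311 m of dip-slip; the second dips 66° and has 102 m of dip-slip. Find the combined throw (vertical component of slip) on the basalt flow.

305 m

throw_A = 311 × sin(43°) = 212.1 m
throw_B = 102 × sin(66°) = 93.18 m
total = 212.1 + 93.18 = 305 m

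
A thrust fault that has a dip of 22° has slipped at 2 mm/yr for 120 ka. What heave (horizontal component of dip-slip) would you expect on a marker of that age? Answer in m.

dip-slip = rate × time = 2 mm/yr × 120 ka = 240 m
heave = dip-slip × cos(dip) = 240 × cos(22°) = 223 m

223 m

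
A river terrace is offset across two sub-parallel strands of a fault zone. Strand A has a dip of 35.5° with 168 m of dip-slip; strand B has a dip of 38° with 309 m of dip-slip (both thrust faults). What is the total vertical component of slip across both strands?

288 m

throw_A = 168 × sin(35.5°) = 97.56 m
throw_B = 309 × sin(38°) = 190.2 m
total = 97.56 + 190.2 = 288 m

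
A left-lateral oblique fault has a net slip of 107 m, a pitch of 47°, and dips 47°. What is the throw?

57.2 m

dip-slip = net slip × sin(rake) = 107 m × sin(47°) = 78.25 m
throw = dip-slip × sin(dip) = 78.25 × sin(47°) = 57.2 m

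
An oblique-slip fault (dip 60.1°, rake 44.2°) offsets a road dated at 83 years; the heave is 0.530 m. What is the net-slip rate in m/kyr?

18.4 m/kyr

dip-slip = heave / cos(dip) = 0.530 / cos(60.1°) = 1.063 m
net slip = dip-slip / sin(rake) = 1.063 / sin(44.2°) = 1.525 m
rate = 1.525 m / 83 years = 0.0184 m/yr = 18.4 m/kyr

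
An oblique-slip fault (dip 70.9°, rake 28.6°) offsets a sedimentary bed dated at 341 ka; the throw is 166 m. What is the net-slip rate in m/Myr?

1080 m/Myr

dip-slip = throw / sin(dip) = 166 / sin(70.9°) = 175.7 m
net slip = dip-slip / sin(rake) = 175.7 / sin(28.6°) = 367 m
rate = 367 m / 341 ka = 0.00108 m/yr = 1080 m/Myr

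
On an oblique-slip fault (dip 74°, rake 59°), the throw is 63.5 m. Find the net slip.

dip-slip = throw / sin(dip) = 63.5 / sin(74°) = 66.06 m
net slip = dip-slip / sin(rake) = 66.06 / sin(59°) = 77.1 m

77.1 m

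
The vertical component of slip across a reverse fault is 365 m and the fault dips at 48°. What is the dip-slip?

dip-slip = throw / sin(dip) = 365 / sin(48°) = 491 m

491 m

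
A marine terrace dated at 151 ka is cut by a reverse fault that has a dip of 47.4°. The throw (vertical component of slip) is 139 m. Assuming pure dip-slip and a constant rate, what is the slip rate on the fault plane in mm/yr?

dip-slip = throw / sin(dip) = 139 m / sin(47.4°) = 188.8 m
rate = 188.8 m / 151 ka = 0.00125 m/yr = 1.25 mm/yr

1.25 mm/yr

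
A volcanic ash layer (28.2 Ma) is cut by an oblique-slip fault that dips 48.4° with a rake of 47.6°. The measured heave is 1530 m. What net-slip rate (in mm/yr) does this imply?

dip-slip = heave / cos(dip) = 1530 / cos(48.4°) = 2304 m
net slip = dip-slip / sin(rake) = 2304 / sin(47.6°) = 3121 m
rate = 3121 m / 28.2 Ma = 0.000111 m/yr = 0.111 mm/yr

0.111 mm/yr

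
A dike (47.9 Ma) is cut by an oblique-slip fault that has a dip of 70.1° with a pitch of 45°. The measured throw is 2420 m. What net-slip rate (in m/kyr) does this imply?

0.0760 m/kyr

dip-slip = throw / sin(dip) = 2420 / sin(70.1°) = 2574 m
net slip = dip-slip / sin(rake) = 2574 / sin(45°) = 3640 m
rate = 3640 m / 47.9 Ma = 0.0000760 m/yr = 0.0760 m/kyr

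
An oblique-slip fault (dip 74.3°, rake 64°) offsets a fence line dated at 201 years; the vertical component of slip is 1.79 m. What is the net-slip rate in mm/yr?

dip-slip = throw / sin(dip) = 1.79 / sin(74.3°) = 1.859 m
net slip = dip-slip / sin(rake) = 1.859 / sin(64°) = 2.069 m
rate = 2.069 m / 201 years = 0.0103 m/yr = 10.3 mm/yr

10.3 mm/yr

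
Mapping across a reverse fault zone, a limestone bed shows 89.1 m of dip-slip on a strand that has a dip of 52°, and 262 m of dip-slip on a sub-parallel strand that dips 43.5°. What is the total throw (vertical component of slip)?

251 m

throw_A = 89.1 × sin(52°) = 70.21 m
throw_B = 262 × sin(43.5°) = 180.3 m
total = 70.21 + 180.3 = 251 m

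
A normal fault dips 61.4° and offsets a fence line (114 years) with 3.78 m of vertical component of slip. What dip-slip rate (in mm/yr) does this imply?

37.8 mm/yr

dip-slip = throw / sin(dip) = 3.78 m / sin(61.4°) = 4.305 m
rate = 4.305 m / 114 years = 0.0378 m/yr = 37.8 mm/yr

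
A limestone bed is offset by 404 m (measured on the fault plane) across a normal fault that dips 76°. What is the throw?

throw = dip-slip × sin(dip) = 404 m × sin(76°) = 392 m

392 m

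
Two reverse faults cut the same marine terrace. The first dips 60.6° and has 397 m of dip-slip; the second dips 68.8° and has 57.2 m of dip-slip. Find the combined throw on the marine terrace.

399 m

throw_A = 397 × sin(60.6°) = 345.9 m
throw_B = 57.2 × sin(68.8°) = 53.33 m
total = 345.9 + 53.33 = 399 m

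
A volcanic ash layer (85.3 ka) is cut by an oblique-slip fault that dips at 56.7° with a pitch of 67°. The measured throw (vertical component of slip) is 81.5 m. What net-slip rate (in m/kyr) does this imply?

dip-slip = throw / sin(dip) = 81.5 / sin(56.7°) = 97.51 m
net slip = dip-slip / sin(rake) = 97.51 / sin(67°) = 105.9 m
rate = 105.9 m / 85.3 ka = 0.00124 m/yr = 1.24 m/kyr

1.24 m/kyr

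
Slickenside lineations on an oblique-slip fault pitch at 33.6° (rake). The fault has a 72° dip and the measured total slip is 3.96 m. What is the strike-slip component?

3.30 m

strike-slip = net slip × cos(rake) = 3.96 m × cos(33.6°) = 3.30 m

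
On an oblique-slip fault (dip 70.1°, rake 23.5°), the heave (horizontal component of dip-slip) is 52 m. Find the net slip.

383 m

dip-slip = heave / cos(dip) = 52 / cos(70.1°) = 152.8 m
net slip = dip-slip / sin(rake) = 152.8 / sin(23.5°) = 383 m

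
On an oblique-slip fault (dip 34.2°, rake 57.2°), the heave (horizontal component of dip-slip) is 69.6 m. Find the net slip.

100 m

dip-slip = heave / cos(dip) = 69.6 / cos(34.2°) = 84.15 m
net slip = dip-slip / sin(rake) = 84.15 / sin(57.2°) = 100 m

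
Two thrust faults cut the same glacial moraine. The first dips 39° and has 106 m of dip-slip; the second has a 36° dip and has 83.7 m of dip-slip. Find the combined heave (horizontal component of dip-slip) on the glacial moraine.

heave_A = 106 × cos(39°) = 82.38 m
heave_B = 83.7 × cos(36°) = 67.71 m
total = 82.38 + 67.71 = 150 m

150 m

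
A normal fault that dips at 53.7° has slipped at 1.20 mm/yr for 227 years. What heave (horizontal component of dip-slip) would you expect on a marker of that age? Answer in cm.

16.1 cm

dip-slip = rate × time = 1.20 mm/yr × 227 years = 0.2724 m
heave = dip-slip × cos(dip) = 0.2724 × cos(53.7°) = 0.161 m = 16.1 cm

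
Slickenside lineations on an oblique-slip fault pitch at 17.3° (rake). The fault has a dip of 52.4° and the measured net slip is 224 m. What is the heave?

40.6 m

dip-slip = net slip × sin(rake) = 224 m × sin(17.3°) = 66.61 m
heave = dip-slip × cos(dip) = 66.61 × cos(52.4°) = 40.6 m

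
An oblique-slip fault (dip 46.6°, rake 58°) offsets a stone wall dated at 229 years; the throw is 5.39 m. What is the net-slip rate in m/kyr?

dip-slip = throw / sin(dip) = 5.39 / sin(46.6°) = 7.418 m
net slip = dip-slip / sin(rake) = 7.418 / sin(58°) = 8.748 m
rate = 8.748 m / 229 years = 0.0382 m/yr = 38.2 m/kyr

38.2 m/kyr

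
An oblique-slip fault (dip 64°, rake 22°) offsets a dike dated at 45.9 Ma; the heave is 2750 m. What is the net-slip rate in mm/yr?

0.365 mm/yr

dip-slip = heave / cos(dip) = 2750 / cos(64°) = 6273 m
net slip = dip-slip / sin(rake) = 6273 / sin(22°) = 16750 m
rate = 16750 m / 45.9 Ma = 0.000365 m/yr = 0.365 mm/yr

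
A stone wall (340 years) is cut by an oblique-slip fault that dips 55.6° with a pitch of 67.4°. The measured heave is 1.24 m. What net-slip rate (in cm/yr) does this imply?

dip-slip = heave / cos(dip) = 1.24 / cos(55.6°) = 2.195 m
net slip = dip-slip / sin(rake) = 2.195 / sin(67.4°) = 2.377 m
rate = 2.377 m / 340 years = 0.00699 m/yr = 0.699 cm/yr

0.699 cm/yr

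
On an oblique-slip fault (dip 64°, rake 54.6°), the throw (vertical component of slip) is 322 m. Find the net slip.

440 m

dip-slip = throw / sin(dip) = 322 / sin(64°) = 358.3 m
net slip = dip-slip / sin(rake) = 358.3 / sin(54.6°) = 440 m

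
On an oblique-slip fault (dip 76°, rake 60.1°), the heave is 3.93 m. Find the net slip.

18.7 m

dip-slip = heave / cos(dip) = 3.93 / cos(76°) = 16.24 m
net slip = dip-slip / sin(rake) = 16.24 / sin(60.1°) = 18.7 m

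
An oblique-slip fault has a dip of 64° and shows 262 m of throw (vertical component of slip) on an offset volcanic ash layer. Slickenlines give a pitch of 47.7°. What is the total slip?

dip-slip = throw / sin(dip) = 262 / sin(64°) = 291.5 m
net slip = dip-slip / sin(rake) = 291.5 / sin(47.7°) = 394 m

394 m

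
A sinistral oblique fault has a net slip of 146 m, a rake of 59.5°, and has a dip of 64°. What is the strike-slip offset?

strike-slip = net slip × cos(rake) = 146 m × cos(59.5°) = 74.1 m

74.1 m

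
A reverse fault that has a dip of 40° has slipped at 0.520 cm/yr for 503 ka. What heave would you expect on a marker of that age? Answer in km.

dip-slip = rate × time = 0.520 cm/yr × 503 ka = 2616 m
heave = dip-slip × cos(dip) = 2616 × cos(40°) = 2000 m = 2 km

2 km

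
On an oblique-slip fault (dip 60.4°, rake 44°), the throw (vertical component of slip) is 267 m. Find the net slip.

442 m

dip-slip = throw / sin(dip) = 267 / sin(60.4°) = 307.1 m
net slip = dip-slip / sin(rake) = 307.1 / sin(44°) = 442 m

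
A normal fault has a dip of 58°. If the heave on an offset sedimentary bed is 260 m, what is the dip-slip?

dip-slip = heave / cos(dip) = 260 / cos(58°) = 491 m

491 m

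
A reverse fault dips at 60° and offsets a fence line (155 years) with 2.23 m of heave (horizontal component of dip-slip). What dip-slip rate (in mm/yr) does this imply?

28.8 mm/yr

dip-slip = heave / cos(dip) = 2.23 m / cos(60°) = 4.460 m
rate = 4.460 m / 155 years = 0.0288 m/yr = 28.8 mm/yr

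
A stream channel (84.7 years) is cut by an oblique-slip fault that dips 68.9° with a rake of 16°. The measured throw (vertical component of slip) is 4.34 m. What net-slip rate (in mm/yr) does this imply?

dip-slip = throw / sin(dip) = 4.34 / sin(68.9°) = 4.652 m
net slip = dip-slip / sin(rake) = 4.652 / sin(16°) = 16.88 m
rate = 16.88 m / 84.7 years = 0.199 m/yr = 199 mm/yr

199 mm/yr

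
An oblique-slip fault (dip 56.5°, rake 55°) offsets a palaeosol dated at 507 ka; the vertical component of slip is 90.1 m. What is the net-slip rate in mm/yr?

dip-slip = throw / sin(dip) = 90.1 / sin(56.5°) = 108 m
net slip = dip-slip / sin(rake) = 108 / sin(55°) = 131.9 m
rate = 131.9 m / 507 ka = 0.000260 m/yr = 0.260 mm/yr

0.260 mm/yr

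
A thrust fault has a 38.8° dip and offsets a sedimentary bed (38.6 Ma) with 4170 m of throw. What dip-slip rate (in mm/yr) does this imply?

0.172 mm/yr

dip-slip = throw / sin(dip) = 4170 m / sin(38.8°) = 6655 m
rate = 6655 m / 38.6 Ma = 0.000172 m/yr = 0.172 mm/yr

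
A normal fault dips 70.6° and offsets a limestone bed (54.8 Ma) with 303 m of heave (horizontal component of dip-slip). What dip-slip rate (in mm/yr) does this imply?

dip-slip = heave / cos(dip) = 303 m / cos(70.6°) = 912.2 m
rate = 912.2 m / 54.8 Ma = 0.0000166 m/yr = 0.0166 mm/yr

0.0166 mm/yr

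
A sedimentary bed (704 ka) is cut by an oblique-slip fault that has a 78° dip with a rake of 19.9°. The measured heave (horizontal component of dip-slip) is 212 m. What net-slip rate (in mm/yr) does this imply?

4.26 mm/yr

dip-slip = heave / cos(dip) = 212 / cos(78°) = 1020 m
net slip = dip-slip / sin(rake) = 1020 / sin(19.9°) = 2996 m
rate = 2996 m / 704 ka = 0.00426 m/yr = 4.26 mm/yr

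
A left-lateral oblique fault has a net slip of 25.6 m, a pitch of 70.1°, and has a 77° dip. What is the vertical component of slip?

dip-slip = net slip × sin(rake) = 25.6 m × sin(70.1°) = 24.07 m
throw = dip-slip × sin(dip) = 24.07 × sin(77°) = 23.5 m

23.5 m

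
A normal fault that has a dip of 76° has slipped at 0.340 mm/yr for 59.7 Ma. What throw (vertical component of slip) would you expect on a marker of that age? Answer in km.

19.7 km

dip-slip = rate × time = 0.340 mm/yr × 59.7 Ma = 20300 m
throw = dip-slip × sin(dip) = 20300 × sin(76°) = 19700 m = 19.7 km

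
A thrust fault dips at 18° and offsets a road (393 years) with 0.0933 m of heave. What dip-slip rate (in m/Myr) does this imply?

250 m/Myr

dip-slip = heave / cos(dip) = 0.0933 m / cos(18°) = 0.09810 m
rate = 0.09810 m / 393 years = 0.000250 m/yr = 250 m/Myr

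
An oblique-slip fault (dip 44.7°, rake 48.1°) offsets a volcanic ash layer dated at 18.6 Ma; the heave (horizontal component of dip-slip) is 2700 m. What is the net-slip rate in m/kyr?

dip-slip = heave / cos(dip) = 2700 / cos(44.7°) = 3799 m
net slip = dip-slip / sin(rake) = 3799 / sin(48.1°) = 5103 m
rate = 5103 m / 18.6 Ma = 0.000274 m/yr = 0.274 m/kyr

0.274 m/kyr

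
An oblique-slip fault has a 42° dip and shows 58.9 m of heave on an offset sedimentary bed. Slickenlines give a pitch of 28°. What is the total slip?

169 m

dip-slip = heave / cos(dip) = 58.9 / cos(42°) = 79.26 m
net slip = dip-slip / sin(rake) = 79.26 / sin(28°) = 169 m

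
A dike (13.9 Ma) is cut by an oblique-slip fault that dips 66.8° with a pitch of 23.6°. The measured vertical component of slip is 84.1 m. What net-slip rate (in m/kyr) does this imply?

dip-slip = throw / sin(dip) = 84.1 / sin(66.8°) = 91.50 m
net slip = dip-slip / sin(rake) = 91.50 / sin(23.6°) = 228.5 m
rate = 228.5 m / 13.9 Ma = 0.0000164 m/yr = 0.0164 m/kyr

0.0164 m/kyr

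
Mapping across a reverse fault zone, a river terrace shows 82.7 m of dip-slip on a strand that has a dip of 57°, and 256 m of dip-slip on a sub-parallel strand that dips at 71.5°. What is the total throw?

throw_A = 82.7 × sin(57°) = 69.36 m
throw_B = 256 × sin(71.5°) = 242.8 m
total = 69.36 + 242.8 = 312 m

312 m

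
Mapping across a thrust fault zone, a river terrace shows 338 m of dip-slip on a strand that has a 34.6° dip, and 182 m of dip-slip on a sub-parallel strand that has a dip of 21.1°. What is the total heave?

heave_A = 338 × cos(34.6°) = 278.2 m
heave_B = 182 × cos(21.1°) = 169.8 m
total = 278.2 + 169.8 = 448 m

448 m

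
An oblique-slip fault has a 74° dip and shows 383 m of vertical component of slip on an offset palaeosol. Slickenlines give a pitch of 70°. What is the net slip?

dip-slip = throw / sin(dip) = 383 / sin(74°) = 398.4 m
net slip = dip-slip / sin(rake) = 398.4 / sin(70°) = 424 m

424 m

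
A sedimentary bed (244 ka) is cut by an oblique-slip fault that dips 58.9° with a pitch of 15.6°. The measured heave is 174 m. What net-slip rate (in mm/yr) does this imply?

5.13 mm/yr

dip-slip = heave / cos(dip) = 174 / cos(58.9°) = 336.9 m
net slip = dip-slip / sin(rake) = 336.9 / sin(15.6°) = 1253 m
rate = 1253 m / 244 ka = 0.00513 m/yr = 5.13 mm/yr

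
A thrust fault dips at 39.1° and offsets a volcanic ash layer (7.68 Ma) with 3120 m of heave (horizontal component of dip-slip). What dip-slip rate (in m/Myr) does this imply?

523 m/Myr

dip-slip = heave / cos(dip) = 3120 m / cos(39.1°) = 4020 m
rate = 4020 m / 7.68 Ma = 0.000523 m/yr = 523 m/Myr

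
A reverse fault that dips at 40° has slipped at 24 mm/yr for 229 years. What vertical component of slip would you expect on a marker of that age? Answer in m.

3.53 m

dip-slip = rate × time = 24 mm/yr × 229 years = 5.496 m
throw = dip-slip × sin(dip) = 5.496 × sin(40°) = 3.53 m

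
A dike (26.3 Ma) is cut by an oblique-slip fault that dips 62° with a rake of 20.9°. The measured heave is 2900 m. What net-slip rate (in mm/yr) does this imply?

0.658 mm/yr

dip-slip = heave / cos(dip) = 2900 / cos(62°) = 6177 m
net slip = dip-slip / sin(rake) = 6177 / sin(20.9°) = 17320 m
rate = 17320 m / 26.3 Ma = 0.000658 m/yr = 0.658 mm/yr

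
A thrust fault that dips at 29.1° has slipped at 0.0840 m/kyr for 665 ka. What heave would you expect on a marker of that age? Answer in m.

48.8 m

dip-slip = rate × time = 0.0840 m/kyr × 665 ka = 55.86 m
heave = dip-slip × cos(dip) = 55.86 × cos(29.1°) = 48.8 m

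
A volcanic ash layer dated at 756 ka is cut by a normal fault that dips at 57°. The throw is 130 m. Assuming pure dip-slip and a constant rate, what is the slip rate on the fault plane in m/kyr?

0.205 m/kyr

dip-slip = throw / sin(dip) = 130 m / sin(57°) = 155 m
rate = 155 m / 756 ka = 0.000205 m/yr = 0.205 m/kyr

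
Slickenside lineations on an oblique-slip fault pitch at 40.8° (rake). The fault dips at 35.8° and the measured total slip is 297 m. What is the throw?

dip-slip = net slip × sin(rake) = 297 m × sin(40.8°) = 194.1 m
throw = dip-slip × sin(dip) = 194.1 × sin(35.8°) = 114 m

114 m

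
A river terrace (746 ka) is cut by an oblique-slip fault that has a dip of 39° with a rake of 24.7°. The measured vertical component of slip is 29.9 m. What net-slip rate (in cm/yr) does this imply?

0.0152 cm/yr

dip-slip = throw / sin(dip) = 29.9 / sin(39°) = 47.51 m
net slip = dip-slip / sin(rake) = 47.51 / sin(24.7°) = 113.7 m
rate = 113.7 m / 746 ka = 0.000152 m/yr = 0.0152 cm/yr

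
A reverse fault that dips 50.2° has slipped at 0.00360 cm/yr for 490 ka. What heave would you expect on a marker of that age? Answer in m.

dip-slip = rate × time = 0.00360 cm/yr × 490 ka = 17.64 m
heave = dip-slip × cos(dip) = 17.64 × cos(50.2°) = 11.3 m

11.3 m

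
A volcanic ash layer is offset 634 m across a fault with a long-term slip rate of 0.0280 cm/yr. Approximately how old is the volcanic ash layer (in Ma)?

age = offset / rate = 634 m / (0.0280 cm/yr) = 2.26e+06 yr = 2.26 Ma

2.26 Ma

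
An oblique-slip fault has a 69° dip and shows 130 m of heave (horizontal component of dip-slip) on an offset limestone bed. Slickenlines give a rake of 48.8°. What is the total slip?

482 m

dip-slip = heave / cos(dip) = 130 / cos(69°) = 362.8 m
net slip = dip-slip / sin(rake) = 362.8 / sin(48.8°) = 482 m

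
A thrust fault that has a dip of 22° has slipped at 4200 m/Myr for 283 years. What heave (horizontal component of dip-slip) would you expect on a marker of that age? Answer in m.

1.10 m

dip-slip = rate × time = 4200 m/Myr × 283 years = 1.189 m
heave = dip-slip × cos(dip) = 1.189 × cos(22°) = 1.10 m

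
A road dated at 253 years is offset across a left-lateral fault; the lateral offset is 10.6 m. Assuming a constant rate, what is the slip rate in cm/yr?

rate = 10.6 m / 253 years = 0.0419 m/yr = 4.19 cm/yr

4.19 cm/yr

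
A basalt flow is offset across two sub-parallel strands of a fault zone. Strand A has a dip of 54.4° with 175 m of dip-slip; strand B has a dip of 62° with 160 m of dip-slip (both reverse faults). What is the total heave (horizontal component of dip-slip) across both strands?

177 m

heave_A = 175 × cos(54.4°) = 101.9 m
heave_B = 160 × cos(62°) = 75.12 m
total = 101.9 + 75.12 = 177 m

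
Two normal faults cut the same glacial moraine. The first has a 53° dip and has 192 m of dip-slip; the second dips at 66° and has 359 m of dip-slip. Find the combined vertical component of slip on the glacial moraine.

throw_A = 192 × sin(53°) = 153.3 m
throw_B = 359 × sin(66°) = 328 m
total = 153.3 + 328 = 481 m

481 m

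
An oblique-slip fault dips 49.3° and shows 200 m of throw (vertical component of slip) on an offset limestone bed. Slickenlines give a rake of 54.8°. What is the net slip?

323 m

dip-slip = throw / sin(dip) = 200 / sin(49.3°) = 263.8 m
net slip = dip-slip / sin(rake) = 263.8 / sin(54.8°) = 323 m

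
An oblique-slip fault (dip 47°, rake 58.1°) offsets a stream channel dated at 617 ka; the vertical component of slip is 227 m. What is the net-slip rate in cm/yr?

dip-slip = throw / sin(dip) = 227 / sin(47°) = 310.4 m
net slip = dip-slip / sin(rake) = 310.4 / sin(58.1°) = 365.6 m
rate = 365.6 m / 617 ka = 0.000593 m/yr = 0.0593 cm/yr

0.0593 cm/yr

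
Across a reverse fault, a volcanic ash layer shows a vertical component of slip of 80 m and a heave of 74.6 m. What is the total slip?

net slip = √(throw² + heave²) = √(80² + 74.6²) = 109 m

109 m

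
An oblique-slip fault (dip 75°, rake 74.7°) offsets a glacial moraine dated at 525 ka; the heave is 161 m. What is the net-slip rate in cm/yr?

0.123 cm/yr

dip-slip = heave / cos(dip) = 161 / cos(75°) = 622.1 m
net slip = dip-slip / sin(rake) = 622.1 / sin(74.7°) = 644.9 m
rate = 644.9 m / 525 ka = 0.00123 m/yr = 0.123 cm/yr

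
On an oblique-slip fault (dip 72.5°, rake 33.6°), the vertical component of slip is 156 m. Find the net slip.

dip-slip = throw / sin(dip) = 156 / sin(72.5°) = 163.6 m
net slip = dip-slip / sin(rake) = 163.6 / sin(33.6°) = 296 m

296 m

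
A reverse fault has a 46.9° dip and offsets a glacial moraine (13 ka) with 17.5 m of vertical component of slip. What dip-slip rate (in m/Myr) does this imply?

1840 m/Myr

dip-slip = throw / sin(dip) = 17.5 m / sin(46.9°) = 23.97 m
rate = 23.97 m / 13 ka = 0.00184 m/yr = 1840 m/Myr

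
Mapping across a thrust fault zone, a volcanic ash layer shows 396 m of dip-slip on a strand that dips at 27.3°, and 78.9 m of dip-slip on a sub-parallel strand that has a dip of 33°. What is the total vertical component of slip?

throw_A = 396 × sin(27.3°) = 181.6 m
throw_B = 78.9 × sin(33°) = 42.97 m
total = 181.6 + 42.97 = 225 m

225 m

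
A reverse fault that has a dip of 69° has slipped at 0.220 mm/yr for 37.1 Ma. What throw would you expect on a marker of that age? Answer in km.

dip-slip = rate × time = 0.220 mm/yr × 37.1 Ma = 8162 m
throw = dip-slip × sin(dip) = 8162 × sin(69°) = 7620 m = 7.62 km

7.62 km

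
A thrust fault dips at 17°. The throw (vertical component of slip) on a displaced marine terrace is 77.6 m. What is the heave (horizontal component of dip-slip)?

heave = throw / tan(dip) = 77.6 / tan(17°) = 254 m

254 m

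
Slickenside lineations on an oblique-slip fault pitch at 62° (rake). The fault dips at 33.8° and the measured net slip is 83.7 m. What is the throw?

41.1 m

dip-slip = net slip × sin(rake) = 83.7 m × sin(62°) = 73.90 m
throw = dip-slip × sin(dip) = 73.90 × sin(33.8°) = 41.1 m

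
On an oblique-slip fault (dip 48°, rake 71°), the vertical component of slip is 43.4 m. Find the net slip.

61.8 m

dip-slip = throw / sin(dip) = 43.4 / sin(48°) = 58.40 m
net slip = dip-slip / sin(rake) = 58.40 / sin(71°) = 61.8 m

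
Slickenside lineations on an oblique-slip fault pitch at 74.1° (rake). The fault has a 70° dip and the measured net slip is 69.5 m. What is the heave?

22.9 m

dip-slip = net slip × sin(rake) = 69.5 m × sin(74.1°) = 66.84 m
heave = dip-slip × cos(dip) = 66.84 × cos(70°) = 22.9 m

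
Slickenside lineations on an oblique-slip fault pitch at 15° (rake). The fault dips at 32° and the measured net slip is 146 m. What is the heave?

dip-slip = net slip × sin(rake) = 146 m × sin(15°) = 37.79 m
heave = dip-slip × cos(dip) = 37.79 × cos(32°) = 32 m

32 m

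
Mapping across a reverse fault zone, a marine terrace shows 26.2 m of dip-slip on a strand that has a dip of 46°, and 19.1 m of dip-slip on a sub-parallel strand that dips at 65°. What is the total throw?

throw_A = 26.2 × sin(46°) = 18.85 m
throw_B = 19.1 × sin(65°) = 17.31 m
total = 18.85 + 17.31 = 36.2 m

36.2 m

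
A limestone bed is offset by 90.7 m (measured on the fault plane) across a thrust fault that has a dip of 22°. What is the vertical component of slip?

34 m

throw = dip-slip × sin(dip) = 90.7 m × sin(22°) = 34 m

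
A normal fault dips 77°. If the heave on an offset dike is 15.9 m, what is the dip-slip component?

dip-slip = heave / cos(dip) = 15.9 / cos(77°) = 70.7 m

70.7 m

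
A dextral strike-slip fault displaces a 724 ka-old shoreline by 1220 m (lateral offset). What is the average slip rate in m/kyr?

1.69 m/kyr

rate = 1220 m / 724 ka = 0.00169 m/yr = 1.69 m/kyr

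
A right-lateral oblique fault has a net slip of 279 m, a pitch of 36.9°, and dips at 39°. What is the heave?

130 m

dip-slip = net slip × sin(rake) = 279 m × sin(36.9°) = 167.5 m
heave = dip-slip × cos(dip) = 167.5 × cos(39°) = 130 m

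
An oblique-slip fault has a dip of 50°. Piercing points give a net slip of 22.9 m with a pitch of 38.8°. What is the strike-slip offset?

strike-slip = net slip × cos(rake) = 22.9 m × cos(38.8°) = 17.8 m

17.8 m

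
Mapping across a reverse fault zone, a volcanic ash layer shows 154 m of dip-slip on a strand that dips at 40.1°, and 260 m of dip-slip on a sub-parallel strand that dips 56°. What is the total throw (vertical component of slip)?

throw_A = 154 × sin(40.1°) = 99.20 m
throw_B = 260 × sin(56°) = 215.5 m
total = 99.20 + 215.5 = 315 m

315 m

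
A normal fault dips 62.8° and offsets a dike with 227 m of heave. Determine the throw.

throw = heave × tan(dip) = 227 × tan(62.8°) = 442 m

442 m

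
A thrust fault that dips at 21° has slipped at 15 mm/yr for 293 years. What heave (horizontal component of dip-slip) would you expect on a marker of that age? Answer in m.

dip-slip = rate × time = 15 mm/yr × 293 years = 4.395 m
heave = dip-slip × cos(dip) = 4.395 × cos(21°) = 4.10 m

4.10 m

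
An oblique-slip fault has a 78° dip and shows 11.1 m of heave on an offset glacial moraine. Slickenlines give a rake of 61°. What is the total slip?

61 m

dip-slip = heave / cos(dip) = 11.1 / cos(78°) = 53.39 m
net slip = dip-slip / sin(rake) = 53.39 / sin(61°) = 61 m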